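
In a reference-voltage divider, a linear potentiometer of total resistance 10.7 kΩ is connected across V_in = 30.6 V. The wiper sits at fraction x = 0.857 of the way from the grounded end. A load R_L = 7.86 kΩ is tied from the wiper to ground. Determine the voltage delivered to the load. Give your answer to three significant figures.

Split the track: R_lower = x·R_p = 9.170 kΩ, R_upper = (1−x)·R_p = 1.530 kΩ.
Lower segment in parallel with the load: 9.170 ‖ 7.86 = 4.232 kΩ.
V_out = 30.6 × 4.232/(1.530 + 4.232) = 22.47 V.

V_out ≈ 22.5 V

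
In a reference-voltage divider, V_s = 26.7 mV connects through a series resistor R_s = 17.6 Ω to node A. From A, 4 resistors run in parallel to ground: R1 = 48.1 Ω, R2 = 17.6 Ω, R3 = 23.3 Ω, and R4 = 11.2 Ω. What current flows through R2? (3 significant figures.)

Combine the parallel branches: R_p = (1/48.1 + 1/17.6 + 1/23.3 + 1/11.2)⁻¹ = 4.766 Ω.
V_A = 26.7 × 4.766/22.37 = 5.690 mV.
I(R2) = V_A / R2 = 5.690/17.6 = 0.3233 mA.

I ≈ 0.323 mA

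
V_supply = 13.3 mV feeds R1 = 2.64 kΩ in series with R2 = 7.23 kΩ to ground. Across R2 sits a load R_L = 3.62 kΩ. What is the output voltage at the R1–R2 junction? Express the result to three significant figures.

V_out ≈ 6.35 mV

R2 ‖ R_L = (7.23 × 3.62)/(7.23 + 3.62) = 2.412 kΩ.
Then V_out = V_supply · R2'/(R1 + R2') = 13.3 × 2.412/5.052 = 6.350 mV.
(Unloaded it would be 9.74 mV; the load pulls it down.)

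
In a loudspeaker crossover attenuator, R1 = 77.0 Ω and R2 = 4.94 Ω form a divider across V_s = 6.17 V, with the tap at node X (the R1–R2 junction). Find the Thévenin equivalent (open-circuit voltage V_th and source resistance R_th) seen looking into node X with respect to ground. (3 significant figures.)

With X open, the divider is unloaded: V_th = 6.17 × 4.94/81.94 = 0.3720 V.
With V_s suppressed (replaced by a short), R_th = R1 ‖ R2 = (77.00 × 4.94)/(77.00 + 4.94) = 4.642 Ω.

V_th ≈ 0.372 V, R_th ≈ 4.64 Ω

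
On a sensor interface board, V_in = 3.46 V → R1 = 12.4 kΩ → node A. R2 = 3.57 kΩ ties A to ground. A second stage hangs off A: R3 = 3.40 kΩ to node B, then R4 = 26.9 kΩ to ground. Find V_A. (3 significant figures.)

V_A ≈ 0.709 V

The second stage (R3 + R4 = 30.30 kΩ) loads node A in parallel with R2.
Effective lower resistance at A: R2 ‖ 30.30 = 3.194 kΩ.
So V_A = 3.46 × 0.2048 = 0.7086 V.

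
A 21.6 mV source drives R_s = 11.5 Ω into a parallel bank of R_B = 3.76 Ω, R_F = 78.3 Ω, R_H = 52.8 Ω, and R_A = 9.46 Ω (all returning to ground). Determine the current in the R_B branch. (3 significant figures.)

Combine the parallel branches: R_p = (1/3.76 + 1/78.3 + 1/52.8 + 1/9.46)⁻¹ = 2.479 Ω.
Node voltage V_A = V_CC · R_p/(R_s + R_p) = 21.6 × 0.1773 = 3.831 mV.
Branch current I = V_A/R_B = 3.831/3.76 = 1.019 mA.
(Check via current divider: I_total = 1.545 mA; share G_k/ΣG = 0.6593 → same result.)

I ≈ 1.02 mA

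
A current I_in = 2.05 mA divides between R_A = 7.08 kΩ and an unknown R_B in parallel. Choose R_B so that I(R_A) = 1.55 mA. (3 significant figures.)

In a two-way split, I_A/I_in = R_B/(R_A + R_B).
With f = 0.7561, R_B = R_A · f/(1−f) = 7.08 × 3.100 = 21.95 kΩ.

R_B ≈ 21.9 kΩ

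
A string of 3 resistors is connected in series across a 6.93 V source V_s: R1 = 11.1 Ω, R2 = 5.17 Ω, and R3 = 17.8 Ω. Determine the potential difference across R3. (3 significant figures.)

Series total: ΣR = 11.1 + 5.17 + 17.8 = 34.07 Ω.
Voltage divider: V = V_s · (17.80 / 34.07) = 6.93 × 0.5225 = 3.621 V.

V ≈ 3.62 V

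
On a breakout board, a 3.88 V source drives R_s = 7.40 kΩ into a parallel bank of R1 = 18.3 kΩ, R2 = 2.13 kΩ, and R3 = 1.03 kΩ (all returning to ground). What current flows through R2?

I ≈ 0.151 mA

Combine the parallel branches: R_p = (1/18.3 + 1/2.13 + 1/1.03)⁻¹ = 0.6689 kΩ.
Node voltage V_A = V_in · R_p/(R_s + R_p) = 3.88 × 0.08290 = 0.3216 V.
I(R2) = V_A / R2 = 0.3216/2.13 = 0.1510 mA.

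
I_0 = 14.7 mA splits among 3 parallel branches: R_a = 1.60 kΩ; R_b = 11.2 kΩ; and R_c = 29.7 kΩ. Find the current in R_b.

I ≈ 1.75 mA

Conductances: ΣG = 1/1.60 + 1/11.2 + 1/29.7 = 0.7480 (1/kΩ).
By the current-divider rule, I = I_0 · G_k/ΣG = 14.7 × 0.1194 = 1.755 mA.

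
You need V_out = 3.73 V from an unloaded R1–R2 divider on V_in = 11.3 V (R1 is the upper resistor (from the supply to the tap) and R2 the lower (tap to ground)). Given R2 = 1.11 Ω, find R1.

R1 ≈ 2.25 Ω

The divider ratio is R2/(R1+R2) = 3.73/11.3 = 0.3301.
So R1 = R2 · (V_in/V_out − 1) = 1.11 × (11.3/3.73 − 1) = 1.11 × 2.029 = 2.253 Ω.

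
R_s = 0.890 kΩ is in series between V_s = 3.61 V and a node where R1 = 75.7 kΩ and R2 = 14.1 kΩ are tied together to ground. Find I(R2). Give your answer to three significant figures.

Combine the parallel branches: R_p = (1/75.7 + 1/14.1)⁻¹ = 11.89 kΩ.
Node voltage V_A = V_s · R_p/(R_s + R_p) = 3.61 × 0.9303 = 3.359 V.
Branch current I = V_A/R2 = 3.359/14.1 = 0.2382 mA.
(Equivalently: I_total = 0.2826 mA, then current-divider fraction G_k/ΣG = 0.8430.)

I ≈ 0.238 mA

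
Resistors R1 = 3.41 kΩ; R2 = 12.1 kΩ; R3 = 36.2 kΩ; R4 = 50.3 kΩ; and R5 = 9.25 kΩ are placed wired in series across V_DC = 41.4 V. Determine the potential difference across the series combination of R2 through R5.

Total series resistance ΣR = 3.41 + 12.1 + 36.2 + 50.3 + 9.25 = 111.3 kΩ.
R_{R2..R5} = 12.1 + 36.2 + 50.3 + 9.25 = 107.8 kΩ.
Voltage divider: V = V_DC · (107.8 / 111.3) = 41.4 × 0.9694 = 40.13 V.

V ≈ 40.1 V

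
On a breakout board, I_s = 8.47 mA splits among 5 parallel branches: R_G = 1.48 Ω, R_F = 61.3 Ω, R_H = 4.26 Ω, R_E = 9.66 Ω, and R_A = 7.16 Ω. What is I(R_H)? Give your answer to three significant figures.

I ≈ 1.70 mA

Conductances: ΣG = 1/1.48 + 1/61.3 + 1/4.26 + 1/9.66 + 1/7.16 = 1.170 (1/Ω).
R_H takes the fraction G_k/ΣG = 0.2347/1.170 = 0.2006, so I = 8.47 × 0.2006 = 1.699 mA.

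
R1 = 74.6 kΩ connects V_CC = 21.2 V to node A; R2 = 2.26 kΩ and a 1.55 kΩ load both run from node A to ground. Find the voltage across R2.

V_out ≈ 0.258 V

The load sits in parallel with R2, giving an effective lower resistance R2' = R2·R_L/(R2+R_L) = 0.9194 kΩ.
Voltage divider with the loaded lower leg: V_out = 21.2 × 0.9194/(74.6 + 0.9194) = 21.2 × 0.01217 = 0.2581 V.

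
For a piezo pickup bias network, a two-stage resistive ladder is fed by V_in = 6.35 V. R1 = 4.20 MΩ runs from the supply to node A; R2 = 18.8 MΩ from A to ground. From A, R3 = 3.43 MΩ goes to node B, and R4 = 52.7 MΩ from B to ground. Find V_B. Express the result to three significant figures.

Looking into the second stage from A: R3 + R4 = 56.13 MΩ appears in parallel with R2.
Effective lower resistance at A: R2 ‖ 56.13 = 14.08 MΩ.
So V_A = 6.35 × 0.7703 = 4.891 V.
V_B = V_A × 0.9389 = 4.592 V.

V_B ≈ 4.59 V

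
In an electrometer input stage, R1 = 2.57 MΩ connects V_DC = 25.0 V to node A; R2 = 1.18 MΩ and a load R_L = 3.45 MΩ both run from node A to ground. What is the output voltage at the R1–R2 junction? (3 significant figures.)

V_out ≈ 6.37 V

R2 ‖ R_L = (1.18 × 3.45)/(1.18 + 3.45) = 0.8793 MΩ.
Then V_out = V_DC · R2'/(R1 + R2') = 25.0 × 0.8793/3.449 = 6.373 V.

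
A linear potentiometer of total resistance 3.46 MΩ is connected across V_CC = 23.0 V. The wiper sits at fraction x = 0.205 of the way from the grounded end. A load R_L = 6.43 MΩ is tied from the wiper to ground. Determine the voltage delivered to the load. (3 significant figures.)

Lower segment x·R_p = 0.7093 MΩ; upper segment (1−x)·R_p = 2.751 MΩ.
R_L loads the lower segment: effective lower R = 0.6388 MΩ.
V_out = 23.0 × 0.6388/(2.751 + 0.6388) = 4.335 V.

V_out ≈ 4.33 V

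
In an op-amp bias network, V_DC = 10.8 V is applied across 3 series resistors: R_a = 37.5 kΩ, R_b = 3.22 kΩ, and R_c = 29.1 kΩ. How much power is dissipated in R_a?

The common current is I = 10.8/69.82 = 0.1547 mA.
P(R_a) = I²·R_a = (0.1547)² × 37.5 = 0.8973 mW.

P ≈ 0.897 mW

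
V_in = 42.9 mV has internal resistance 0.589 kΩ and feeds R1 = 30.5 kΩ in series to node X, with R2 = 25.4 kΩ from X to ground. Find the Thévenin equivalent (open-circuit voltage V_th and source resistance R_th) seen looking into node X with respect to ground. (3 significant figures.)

R1' = 0.589 + 30.5 = 31.09 kΩ (source resistance + R1).
V_th is the unloaded tap voltage: V_in · R2/(R1'+R2) = 42.9 × 0.4496 = 19.29 mV.
Looking into X with the source shorted: R_th = R1'·R2/(R1'+R2) = 31.09 × 25.4/56.49 = 13.98 kΩ.

V_th ≈ 19.3 mV, R_th ≈ 14.0 kΩ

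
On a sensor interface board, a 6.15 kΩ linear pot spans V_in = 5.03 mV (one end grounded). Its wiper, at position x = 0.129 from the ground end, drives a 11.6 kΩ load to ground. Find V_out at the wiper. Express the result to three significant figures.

V_out ≈ 0.612 mV

Split the track: R_lower = x·R_p = 0.7934 kΩ, R_upper = (1−x)·R_p = 5.357 kΩ.
(x·R_p) ‖ R_L = 0.7426 kΩ.
V_out = 5.03 × 0.7426/(5.357 + 0.7426) = 0.6124 mV.
(Unloaded: V_out = x·V_in = 0.649 mV.)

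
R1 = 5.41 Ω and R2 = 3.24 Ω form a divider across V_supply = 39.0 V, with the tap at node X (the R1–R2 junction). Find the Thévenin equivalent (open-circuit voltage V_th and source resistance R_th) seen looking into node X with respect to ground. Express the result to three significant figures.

Open-circuit (no load on X): V_th = V_supply · R2/(R1 + R2) = 39.0 × 3.24/(5.410 + 3.24) = 14.61 V.
With V_supply suppressed (replaced by a short), R_th = R1 ‖ R2 = (5.410 × 3.24)/(5.410 + 3.24) = 2.026 Ω.

V_th ≈ 14.6 V, R_th ≈ 2.03 Ω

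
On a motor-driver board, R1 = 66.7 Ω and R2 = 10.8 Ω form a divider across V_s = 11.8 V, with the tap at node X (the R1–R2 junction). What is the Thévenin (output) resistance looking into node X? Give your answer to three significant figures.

R_th ≈ 9.29 Ω

Looking into X with the source shorted: R_th = R1·R2/(R1+R2) = 66.70 × 10.8/77.50 = 9.295 Ω.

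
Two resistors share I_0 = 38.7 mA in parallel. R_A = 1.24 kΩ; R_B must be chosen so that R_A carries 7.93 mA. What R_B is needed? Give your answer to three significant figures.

Two-branch current divider: I_A = I_0 · R_B/(R_A + R_B).
With f = 0.2049, R_B = R_A · f/(1−f) = 1.24 × 0.2577 = 0.3196 kΩ.

R_B ≈ 0.320 kΩ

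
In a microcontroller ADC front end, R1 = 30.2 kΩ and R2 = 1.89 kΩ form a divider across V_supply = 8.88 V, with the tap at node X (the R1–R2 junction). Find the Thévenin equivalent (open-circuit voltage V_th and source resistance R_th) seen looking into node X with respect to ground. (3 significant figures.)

V_th ≈ 0.523 V, R_th ≈ 1.78 kΩ

V_th is the unloaded tap voltage: V_supply · R2/(R1+R2) = 8.88 × 0.05890 = 0.5230 V.
Zeroing V_supply shorts the top of R1 to ground, so R_th = R1 ‖ R2 = 1.779 kΩ.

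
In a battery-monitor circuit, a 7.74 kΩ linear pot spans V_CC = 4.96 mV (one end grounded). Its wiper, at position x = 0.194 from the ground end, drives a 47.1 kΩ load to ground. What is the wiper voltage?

V_out ≈ 0.938 mV

Lower segment x·R_p = 1.502 kΩ; upper segment (1−x)·R_p = 6.238 kΩ.
Lower segment in parallel with the load: 1.502 ‖ 47.1 = 1.455 kΩ.
V_out = 4.96 × 1.455/(6.238 + 1.455) = 0.9381 mV.
(Unloaded: V_out = x·V_CC = 0.962 mV.)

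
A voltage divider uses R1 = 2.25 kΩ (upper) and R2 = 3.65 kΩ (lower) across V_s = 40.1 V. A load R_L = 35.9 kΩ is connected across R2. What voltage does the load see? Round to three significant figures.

First combine the lower leg with the load: R2 ‖ R_L = 3.313 kΩ.
Now apply the divider: V_out = 40.1 × 0.5956 = 23.88 V.
(Unloaded it would be 24.8 V; the load pulls it down.)

V_out ≈ 23.9 V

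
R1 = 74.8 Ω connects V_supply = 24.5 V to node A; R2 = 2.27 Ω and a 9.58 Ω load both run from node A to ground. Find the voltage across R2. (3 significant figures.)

V_out ≈ 0.587 V

The load sits in parallel with R2, giving an effective lower resistance R2' = R2·R_L/(R2+R_L) = 1.835 Ω.
Voltage divider with the loaded lower leg: V_out = 24.5 × 1.835/(74.8 + 1.835) = 24.5 × 0.02395 = 0.5867 V.
(Unloaded it would be 0.722 V; the load pulls it down.)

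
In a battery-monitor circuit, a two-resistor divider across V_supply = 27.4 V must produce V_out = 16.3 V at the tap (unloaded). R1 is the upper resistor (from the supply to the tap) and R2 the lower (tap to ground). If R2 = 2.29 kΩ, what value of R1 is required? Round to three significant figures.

R1 ≈ 1.56 kΩ

Required fraction k = V_out/V_supply = 0.5949.
R1 = R2·(1/k − 1) = 2.29 × 0.6810 = 1.559 kΩ.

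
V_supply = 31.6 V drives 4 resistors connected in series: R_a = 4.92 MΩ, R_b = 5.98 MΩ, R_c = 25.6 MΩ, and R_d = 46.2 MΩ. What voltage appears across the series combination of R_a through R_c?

Total series resistance ΣR = 4.92 + 5.98 + 25.6 + 46.2 = 82.70 MΩ.
R_{R_a..R_c} = 4.92 + 5.98 + 25.6 = 36.50 MΩ.
V = V_supply · R/ΣR = 31.6 × 0.4414 = 13.95 V.

V ≈ 13.9 V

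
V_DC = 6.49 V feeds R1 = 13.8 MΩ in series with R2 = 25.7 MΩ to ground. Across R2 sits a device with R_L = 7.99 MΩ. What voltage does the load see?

The load sits in parallel with R2, giving an effective lower resistance R2' = R2·R_L/(R2+R_L) = 6.095 MΩ.
Voltage divider with the loaded lower leg: V_out = 6.49 × 6.095/(13.8 + 6.095) = 6.49 × 0.3064 = 1.988 V.
(Unloaded it would be 4.22 V; the load pulls it down.)

V_out ≈ 1.99 V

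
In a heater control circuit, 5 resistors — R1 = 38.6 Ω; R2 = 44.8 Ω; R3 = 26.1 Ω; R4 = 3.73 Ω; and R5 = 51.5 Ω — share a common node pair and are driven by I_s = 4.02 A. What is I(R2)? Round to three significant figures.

I ≈ 0.240 A

Total conductance ΣG = 1/38.6 + 1/44.8 + 1/26.1 + 1/3.73 + 1/51.5 = 0.3741 (units of 1/Ω).
Current divider: I(R2) = I_s · G_k/ΣG = 4.02 × (0.02232/0.3741) = 4.02 × 0.05967 = 0.2399 A.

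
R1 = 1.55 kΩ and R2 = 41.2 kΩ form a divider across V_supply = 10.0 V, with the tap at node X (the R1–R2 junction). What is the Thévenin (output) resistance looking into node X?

R_th ≈ 1.49 kΩ

Zeroing V_supply shorts the top of R1 to ground, so R_th = R1 ‖ R2 = 1.494 kΩ.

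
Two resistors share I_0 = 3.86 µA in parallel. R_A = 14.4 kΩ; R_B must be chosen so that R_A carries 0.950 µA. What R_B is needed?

Two-branch current divider: I_A = I_0 · R_B/(R_A + R_B).
0.950/3.86 = R_B/(R_A + R_B) → R_B = R_A · (0.2461)/(1 − 0.2461) = 14.4 × 0.3265 = 4.701 kΩ.

R_B ≈ 4.70 kΩ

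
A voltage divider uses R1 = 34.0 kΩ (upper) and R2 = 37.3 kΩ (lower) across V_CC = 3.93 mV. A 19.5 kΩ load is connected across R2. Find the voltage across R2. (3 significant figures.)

V_out ≈ 1.08 mV

The load sits in parallel with R2, giving an effective lower resistance R2' = R2·R_L/(R2+R_L) = 12.81 kΩ.
Then V_out = V_CC · R2'/(R1 + R2') = 3.93 × 12.81/46.81 = 1.075 mV.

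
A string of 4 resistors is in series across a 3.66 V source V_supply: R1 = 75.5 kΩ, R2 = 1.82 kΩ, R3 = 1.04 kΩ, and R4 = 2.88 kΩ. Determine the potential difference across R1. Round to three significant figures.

ΣR = 75.5 + 1.82 + 1.04 + 2.88 = 81.24 kΩ.
By the voltage-divider rule, V = 3.66 × 75.50/81.24 = 3.401 V.

V ≈ 3.40 V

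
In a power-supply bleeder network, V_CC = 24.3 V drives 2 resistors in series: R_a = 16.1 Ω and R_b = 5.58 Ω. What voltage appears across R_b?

V ≈ 6.25 V

ΣR = 16.1 + 5.58 = 21.68 Ω.
By the voltage-divider rule, V = 24.3 × 5.580/21.68 = 6.254 V.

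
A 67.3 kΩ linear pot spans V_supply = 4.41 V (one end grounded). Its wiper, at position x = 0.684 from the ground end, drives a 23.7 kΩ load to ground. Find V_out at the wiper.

V_out ≈ 1.87 V

Split the track: R_lower = x·R_p = 46.03 kΩ, R_upper = (1−x)·R_p = 21.27 kΩ.
R_L loads the lower segment: effective lower R = 15.65 kΩ.
Loaded-divider output: V_out = 4.41 × 0.4239 = 1.869 V.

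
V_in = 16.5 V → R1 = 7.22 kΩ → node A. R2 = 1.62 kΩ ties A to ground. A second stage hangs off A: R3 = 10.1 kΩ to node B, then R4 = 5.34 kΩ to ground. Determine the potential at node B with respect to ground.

The second stage (R3 + R4 = 15.44 kΩ) loads node A in parallel with R2.
Effective lower resistance at A: R2 ‖ 15.44 = 1.466 kΩ.
So V_A = 16.5 × 0.1688 = 2.785 V.
V_B = V_A × 0.3459 = 0.9632 V.

V_B ≈ 0.963 V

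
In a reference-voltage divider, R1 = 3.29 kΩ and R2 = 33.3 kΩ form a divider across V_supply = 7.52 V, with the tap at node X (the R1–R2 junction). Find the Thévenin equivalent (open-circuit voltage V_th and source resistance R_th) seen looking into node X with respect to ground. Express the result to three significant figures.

V_th is the unloaded tap voltage: V_supply · R2/(R1+R2) = 7.52 × 0.9101 = 6.844 V.
Zeroing V_supply shorts the top of R1 to ground, so R_th = R1 ‖ R2 = 2.994 kΩ.

V_th ≈ 6.84 V, R_th ≈ 2.99 kΩ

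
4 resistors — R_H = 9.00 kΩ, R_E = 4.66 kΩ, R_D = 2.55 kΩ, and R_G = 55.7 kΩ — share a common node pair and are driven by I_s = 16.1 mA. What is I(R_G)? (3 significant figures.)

I ≈ 0.393 mA

Total conductance ΣG = 1/9.00 + 1/4.66 + 1/2.55 + 1/55.7 = 0.7358 (units of 1/kΩ).
Current divider: I(R_G) = I_s · G_k/ΣG = 16.1 × (0.01795/0.7358) = 16.1 × 0.02440 = 0.3928 mA.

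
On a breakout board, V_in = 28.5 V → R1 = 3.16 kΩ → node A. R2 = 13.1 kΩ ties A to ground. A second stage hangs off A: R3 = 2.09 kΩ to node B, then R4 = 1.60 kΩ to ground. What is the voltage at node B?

Looking into the second stage from A: R3 + R4 = 3.690 kΩ appears in parallel with R2.
Effective lower resistance at A: R2 ‖ 3.690 = 2.879 kΩ.
First divider: V_A = V_in · 2.879/(3.16 + 2.879) = 13.59 V.
Then the unloaded second divider: V_B = V_A × R4/(R3+R4) = 13.59 × 0.4336 = 5.891 V.

V_B ≈ 5.89 V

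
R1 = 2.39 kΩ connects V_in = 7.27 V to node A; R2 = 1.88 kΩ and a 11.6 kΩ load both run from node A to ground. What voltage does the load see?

V_out ≈ 2.93 V

First combine the lower leg with the load: R2 ‖ R_L = 1.618 kΩ.
Voltage divider with the loaded lower leg: V_out = 7.27 × 1.618/(2.39 + 1.618) = 7.27 × 0.4037 = 2.935 V.
(Unloaded it would be 3.20 V; the load pulls it down.)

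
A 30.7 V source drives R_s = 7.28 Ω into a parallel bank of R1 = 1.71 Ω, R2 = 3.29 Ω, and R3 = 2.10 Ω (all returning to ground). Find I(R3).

I ≈ 1.34 A

Parallel bank: R_p = 1/(1/1.71 + 1/3.29 + 1/2.10) = 0.7326 Ω.
V_A by voltage divider: V_A = 30.7 × 0.7326/(7.28 + 0.7326) = 2.807 V.
Branch current I = V_A/R3 = 2.807/2.10 = 1.337 A.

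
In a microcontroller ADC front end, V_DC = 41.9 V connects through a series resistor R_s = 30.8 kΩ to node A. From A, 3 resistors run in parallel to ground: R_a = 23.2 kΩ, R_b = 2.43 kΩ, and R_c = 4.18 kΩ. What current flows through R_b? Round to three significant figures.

Parallel bank: R_p = 1/(1/23.2 + 1/2.43 + 1/4.18) = 1.441 kΩ.
V_A = 41.9 × 1.441/32.24 = 1.873 V.
Branch current I = V_A/R_b = 1.873/2.43 = 0.7708 mA.

I ≈ 0.771 mA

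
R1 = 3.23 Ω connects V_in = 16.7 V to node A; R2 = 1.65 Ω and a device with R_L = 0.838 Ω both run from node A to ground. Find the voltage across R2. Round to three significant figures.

First combine the lower leg with the load: R2 ‖ R_L = 0.5557 Ω.
Voltage divider with the loaded lower leg: V_out = 16.7 × 0.5557/(3.23 + 0.5557) = 16.7 × 0.1468 = 2.452 V.

V_out ≈ 2.45 V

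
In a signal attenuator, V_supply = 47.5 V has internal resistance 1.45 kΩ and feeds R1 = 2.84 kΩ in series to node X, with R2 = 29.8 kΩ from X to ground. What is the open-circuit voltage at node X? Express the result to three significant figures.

V_th ≈ 41.5 V

R1' = 1.45 + 2.84 = 4.290 kΩ (source resistance + R1).
Open-circuit (no load on X): V_th = V_supply · R2/(R1' + R2) = 47.5 × 29.8/(4.290 + 29.8) = 41.52 V.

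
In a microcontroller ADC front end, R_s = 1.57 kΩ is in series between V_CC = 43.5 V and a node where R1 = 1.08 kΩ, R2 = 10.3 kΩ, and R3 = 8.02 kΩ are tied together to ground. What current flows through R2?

Combine the parallel branches: R_p = (1/1.08 + 1/10.3 + 1/8.02)⁻¹ = 0.8713 kΩ.
V_A by voltage divider: V_A = 43.5 × 0.8713/(1.57 + 0.8713) = 15.53 V.
Branch current I = V_A/R2 = 15.53/10.3 = 1.507 mA.
(Equivalently: I_total = 17.82 mA, then current-divider fraction G_k/ΣG = 0.08459.)

I ≈ 1.51 mA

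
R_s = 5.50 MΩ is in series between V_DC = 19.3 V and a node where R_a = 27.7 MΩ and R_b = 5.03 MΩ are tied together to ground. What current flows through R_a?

I ≈ 0.304 µA

Combine the parallel branches: R_p = (1/27.7 + 1/5.03)⁻¹ = 4.257 MΩ.
Node voltage V_A = V_DC · R_p/(R_s + R_p) = 19.3 × 0.4363 = 8.421 V.
Branch current I = V_A/R_a = 8.421/27.7 = 0.3040 µA.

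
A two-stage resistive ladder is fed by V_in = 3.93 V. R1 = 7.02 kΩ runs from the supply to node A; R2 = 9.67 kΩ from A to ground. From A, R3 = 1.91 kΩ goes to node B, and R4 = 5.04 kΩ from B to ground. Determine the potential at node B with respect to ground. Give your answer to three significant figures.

Node A sees R2 in parallel with the series input of stage 2, R3 + R4 = 6.950 kΩ.
R2 ‖ (R3+R4) = 4.044 kΩ.
V_A = 3.93 × 4.044/(7.02 + 4.044) = 1.436 V.
Then the unloaded second divider: V_B = V_A × R4/(R3+R4) = 1.436 × 0.7252 = 1.042 V.

V_B ≈ 1.04 V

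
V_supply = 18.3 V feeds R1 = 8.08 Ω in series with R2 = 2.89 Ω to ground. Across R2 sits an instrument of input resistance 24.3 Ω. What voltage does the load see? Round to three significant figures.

V_out ≈ 4.43 V

R2 ‖ R_L = (2.89 × 24.3)/(2.89 + 24.3) = 2.583 Ω.
Now apply the divider: V_out = 18.3 × 0.2422 = 4.433 V.
(Unloaded it would be 4.82 V; the load pulls it down.)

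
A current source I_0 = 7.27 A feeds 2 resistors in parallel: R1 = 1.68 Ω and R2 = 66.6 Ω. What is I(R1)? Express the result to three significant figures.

I ≈ 7.09 A

For two parallel branches, I_k = I_0 · (other R)/(sum of R).
So I = 7.27 × 66.6/68.28 = 7.091 A.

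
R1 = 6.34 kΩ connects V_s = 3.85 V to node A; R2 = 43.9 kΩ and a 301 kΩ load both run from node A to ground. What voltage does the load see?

First combine the lower leg with the load: R2 ‖ R_L = 38.31 kΩ.
Now apply the divider: V_out = 3.85 × 0.8580 = 3.303 V.

V_out ≈ 3.30 V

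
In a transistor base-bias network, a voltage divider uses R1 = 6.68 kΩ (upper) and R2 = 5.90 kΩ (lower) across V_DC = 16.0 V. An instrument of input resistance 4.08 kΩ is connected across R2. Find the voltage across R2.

V_out ≈ 4.24 V

R2 ‖ R_L = (5.90 × 4.08)/(5.90 + 4.08) = 2.412 kΩ.
Now apply the divider: V_out = 16.0 × 0.2653 = 4.245 V.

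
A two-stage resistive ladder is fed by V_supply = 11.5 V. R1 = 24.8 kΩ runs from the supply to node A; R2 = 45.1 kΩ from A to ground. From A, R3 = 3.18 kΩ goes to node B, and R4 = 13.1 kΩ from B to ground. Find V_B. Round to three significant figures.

The second stage (R3 + R4 = 16.28 kΩ) loads node A in parallel with R2.
R2 ‖ (R3+R4) = 11.96 kΩ.
First divider: V_A = V_supply · 11.96/(24.8 + 11.96) = 3.742 V.
V_B = V_A × 0.8047 = 3.011 V.

V_B ≈ 3.01 V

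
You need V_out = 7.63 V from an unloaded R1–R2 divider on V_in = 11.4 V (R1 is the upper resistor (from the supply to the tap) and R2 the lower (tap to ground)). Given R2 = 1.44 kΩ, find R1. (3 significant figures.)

R1 ≈ 0.712 kΩ

Required fraction k = V_out/V_in = 0.6693.
So R1 = R2 · (V_in/V_out − 1) = 1.44 × (11.4/7.63 − 1) = 1.44 × 0.4941 = 0.7115 kΩ.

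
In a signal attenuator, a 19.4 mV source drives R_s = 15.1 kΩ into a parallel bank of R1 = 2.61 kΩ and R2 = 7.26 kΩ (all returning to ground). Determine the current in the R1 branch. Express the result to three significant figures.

I ≈ 0.838 µA

Parallel bank: R_p = 1/(1/2.61 + 1/7.26) = 1.920 kΩ.
V_A = 19.4 × 1.920/17.02 = 2.188 mV.
I(R1) = V_A / R1 = 2.188/2.61 = 0.8384 µA.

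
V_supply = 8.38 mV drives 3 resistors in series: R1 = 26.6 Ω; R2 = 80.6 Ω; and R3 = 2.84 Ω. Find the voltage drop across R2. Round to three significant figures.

V ≈ 6.14 mV

ΣR = 26.6 + 80.6 + 2.84 = 110.0 Ω.
V = V_supply · R/ΣR = 8.38 × 0.7325 = 6.138 mV.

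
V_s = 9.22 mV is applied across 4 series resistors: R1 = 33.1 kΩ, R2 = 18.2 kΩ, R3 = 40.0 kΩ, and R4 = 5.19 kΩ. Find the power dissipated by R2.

P ≈ 0.166 nW

ΣR = 96.49 kΩ → I = 9.22/96.49 = 0.09555 µA.
P(R2) = I²·R2 = (0.09555)² × 18.2 = 0.1662 nW.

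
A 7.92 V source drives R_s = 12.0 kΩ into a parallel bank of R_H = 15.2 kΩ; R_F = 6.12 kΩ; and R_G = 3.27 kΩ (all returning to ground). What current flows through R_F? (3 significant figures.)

I ≈ 0.174 mA

Combine the parallel branches: R_p = (1/15.2 + 1/6.12 + 1/3.27)⁻¹ = 1.869 kΩ.
Node voltage V_A = V_DC · R_p/(R_s + R_p) = 7.92 × 0.1348 = 1.067 V.
I(R_F) = V_A / R_F = 1.067/6.12 = 0.1744 mA.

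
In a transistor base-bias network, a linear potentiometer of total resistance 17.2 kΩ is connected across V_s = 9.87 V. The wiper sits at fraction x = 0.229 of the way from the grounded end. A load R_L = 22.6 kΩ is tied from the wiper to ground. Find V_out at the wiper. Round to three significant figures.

Lower segment x·R_p = 3.939 kΩ; upper segment (1−x)·R_p = 13.26 kΩ.
Lower segment in parallel with the load: 3.939 ‖ 22.6 = 3.354 kΩ.
Then V_out = V_s · 3.354/(13.26 + 3.354) = 1.992 V.
(Unloaded: V_out = x·V_s = 2.26 V.)

V_out ≈ 1.99 V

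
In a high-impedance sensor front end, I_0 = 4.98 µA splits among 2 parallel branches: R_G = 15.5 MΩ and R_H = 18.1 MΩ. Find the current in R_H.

I ≈ 2.30 µA

With just two branches, the current splits inversely with resistance.
I(R_H) = 4.98 × 15.5/(15.5 + 18.1) = 4.98 × 0.4613 = 2.297 µA.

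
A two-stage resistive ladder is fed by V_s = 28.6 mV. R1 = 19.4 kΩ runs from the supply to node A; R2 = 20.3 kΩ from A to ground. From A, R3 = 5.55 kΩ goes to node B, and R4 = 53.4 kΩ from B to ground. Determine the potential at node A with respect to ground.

Node A sees R2 in parallel with the series input of stage 2, R3 + R4 = 58.95 kΩ.
Effective lower resistance at A: R2 ‖ 58.95 = 15.10 kΩ.
First divider: V_A = V_s · 15.10/(19.4 + 15.10) = 12.52 mV.

V_A ≈ 12.5 mV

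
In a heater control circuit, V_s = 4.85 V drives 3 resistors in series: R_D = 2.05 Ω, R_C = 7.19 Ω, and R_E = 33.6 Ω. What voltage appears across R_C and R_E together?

V ≈ 4.62 V

ΣR = 2.05 + 7.19 + 33.6 = 42.84 Ω.
R_{R_C..R_E} = 7.19 + 33.6 = 40.79 Ω.
V = V_s · R/ΣR = 4.85 × 0.9521 = 4.618 V.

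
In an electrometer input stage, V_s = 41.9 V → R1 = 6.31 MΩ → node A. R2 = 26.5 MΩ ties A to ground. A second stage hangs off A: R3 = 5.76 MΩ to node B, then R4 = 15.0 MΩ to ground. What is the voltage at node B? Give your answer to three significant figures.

V_B ≈ 19.6 V

Node A sees R2 in parallel with the series input of stage 2, R3 + R4 = 20.76 MΩ.
R2 ‖ (R3+R4) = 11.64 MΩ.
First divider: V_A = V_s · 11.64/(6.31 + 11.64) = 27.17 V.
Stage 2 is unloaded, so V_B = V_A · R4/(R3+R4) = 27.17 × 15.0/20.76 = 19.63 V.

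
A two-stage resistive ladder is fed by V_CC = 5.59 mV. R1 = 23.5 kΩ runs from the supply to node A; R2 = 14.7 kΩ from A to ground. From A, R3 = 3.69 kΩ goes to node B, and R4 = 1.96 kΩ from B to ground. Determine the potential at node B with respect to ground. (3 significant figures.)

Looking into the second stage from A: R3 + R4 = 5.650 kΩ appears in parallel with R2.
Effective lower resistance at A: R2 ‖ 5.650 = 4.081 kΩ.
So V_A = 5.59 × 0.1480 = 0.8272 mV.
Then the unloaded second divider: V_B = V_A × R4/(R3+R4) = 0.8272 × 0.3469 = 0.2869 mV.

V_B ≈ 0.287 mV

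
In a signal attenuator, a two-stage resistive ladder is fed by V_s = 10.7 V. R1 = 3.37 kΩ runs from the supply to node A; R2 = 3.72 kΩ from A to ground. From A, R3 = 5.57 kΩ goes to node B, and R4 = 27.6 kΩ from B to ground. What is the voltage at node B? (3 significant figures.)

Node A sees R2 in parallel with the series input of stage 2, R3 + R4 = 33.17 kΩ.
R2 ‖ (R3+R4) = 3.345 kΩ.
First divider: V_A = V_s · 3.345/(3.37 + 3.345) = 5.330 V.
Stage 2 is unloaded, so V_B = V_A · R4/(R3+R4) = 5.330 × 27.6/33.17 = 4.435 V.

V_B ≈ 4.43 V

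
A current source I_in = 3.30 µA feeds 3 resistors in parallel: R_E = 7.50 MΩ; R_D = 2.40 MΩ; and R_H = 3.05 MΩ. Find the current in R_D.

I ≈ 1.57 µA

ΣG = 1/7.50 + 1/2.40 + 1/3.05 = 0.8779.
By the current-divider rule, I = I_in · G_k/ΣG = 3.30 × 0.4746 = 1.566 µA.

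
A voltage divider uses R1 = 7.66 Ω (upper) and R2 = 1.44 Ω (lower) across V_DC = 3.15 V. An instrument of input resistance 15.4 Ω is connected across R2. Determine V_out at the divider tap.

First combine the lower leg with the load: R2 ‖ R_L = 1.317 Ω.
Now apply the divider: V_out = 3.15 × 0.1467 = 0.4621 V.
(Unloaded it would be 0.498 V; the load pulls it down.)

V_out ≈ 0.462 V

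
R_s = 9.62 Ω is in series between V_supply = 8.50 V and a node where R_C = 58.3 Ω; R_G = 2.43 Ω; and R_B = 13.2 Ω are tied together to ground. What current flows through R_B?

I ≈ 0.110 A

Equivalent of the parallel group: R_p = 1.982 Ω.
V_A = 8.50 × 1.982/11.60 = 1.452 V.
I(R_B) = V_A / R_B = 1.452/13.2 = 0.1100 A.
(Equivalently: I_total = 0.7326 A, then current-divider fraction G_k/ΣG = 0.1502.)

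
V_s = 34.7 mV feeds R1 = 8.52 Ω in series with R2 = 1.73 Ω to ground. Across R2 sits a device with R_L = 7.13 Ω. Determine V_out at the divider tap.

V_out ≈ 4.87 mV

First combine the lower leg with the load: R2 ‖ R_L = 1.392 Ω.
Now apply the divider: V_out = 34.7 × 0.1405 = 4.874 mV.
(Unloaded it would be 5.86 mV; the load pulls it down.)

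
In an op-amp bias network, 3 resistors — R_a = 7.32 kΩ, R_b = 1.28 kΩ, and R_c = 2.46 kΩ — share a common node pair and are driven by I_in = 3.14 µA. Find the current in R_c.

ΣG = 1/7.32 + 1/1.28 + 1/2.46 = 1.324.
Current divider: I(R_c) = I_in · G_k/ΣG = 3.14 × (0.4065/1.324) = 3.14 × 0.3069 = 0.9638 µA.

I ≈ 0.964 µA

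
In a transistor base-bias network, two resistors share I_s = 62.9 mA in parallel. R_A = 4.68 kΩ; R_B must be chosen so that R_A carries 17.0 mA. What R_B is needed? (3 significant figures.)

Two-branch current divider: I_A = I_s · R_B/(R_A + R_B).
17.0/62.9 = R_B/(R_A + R_B) → R_B = R_A · (0.2703)/(1 − 0.2703) = 4.68 × 0.3704 = 1.733 kΩ.

R_B ≈ 1.73 kΩ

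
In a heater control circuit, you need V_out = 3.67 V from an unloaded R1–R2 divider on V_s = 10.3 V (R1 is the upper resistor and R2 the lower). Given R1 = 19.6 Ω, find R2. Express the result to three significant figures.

R2 ≈ 10.8 Ω

Required fraction k = V_out/V_s = 0.3563.
Rearranging, R2 = R1·k/(1−k) = 19.6 × 0.5535 = 10.85 Ω.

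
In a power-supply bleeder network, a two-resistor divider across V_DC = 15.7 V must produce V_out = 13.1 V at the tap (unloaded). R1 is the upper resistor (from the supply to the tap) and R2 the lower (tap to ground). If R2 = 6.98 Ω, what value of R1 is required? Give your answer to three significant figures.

R1 ≈ 1.39 Ω

The divider ratio is R2/(R1+R2) = 13.1/15.7 = 0.8344.
So R1 = R2 · (V_DC/V_out − 1) = 6.98 × (15.7/13.1 − 1) = 6.98 × 0.1985 = 1.385 Ω.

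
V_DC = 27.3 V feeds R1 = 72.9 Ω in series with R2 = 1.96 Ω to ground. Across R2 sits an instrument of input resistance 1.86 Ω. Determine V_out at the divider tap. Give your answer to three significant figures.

The load sits in parallel with R2, giving an effective lower resistance R2' = R2·R_L/(R2+R_L) = 0.9543 Ω.
Voltage divider with the loaded lower leg: V_out = 27.3 × 0.9543/(72.9 + 0.9543) = 27.3 × 0.01292 = 0.3528 V.
(Unloaded it would be 0.715 V; the load pulls it down.)

V_out ≈ 0.353 V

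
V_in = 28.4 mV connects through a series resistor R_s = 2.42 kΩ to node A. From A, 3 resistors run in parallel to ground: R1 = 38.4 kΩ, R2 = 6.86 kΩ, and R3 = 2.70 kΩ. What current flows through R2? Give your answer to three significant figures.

Combine the parallel branches: R_p = (1/38.4 + 1/6.86 + 1/2.70)⁻¹ = 1.844 kΩ.
Node voltage V_A = V_in · R_p/(R_s + R_p) = 28.4 × 0.4325 = 12.28 mV.
I(R2) = V_A / R2 = 12.28/6.86 = 1.791 µA.
(Equivalently: I_total = 6.660 µA, then current-divider fraction G_k/ΣG = 0.2689.)

I ≈ 1.79 µA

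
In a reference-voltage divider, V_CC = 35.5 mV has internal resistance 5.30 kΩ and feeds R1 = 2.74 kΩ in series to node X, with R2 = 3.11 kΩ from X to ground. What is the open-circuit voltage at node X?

R1' = 5.30 + 2.74 = 8.040 kΩ (source resistance + R1).
Open-circuit (no load on X): V_th = V_CC · R2/(R1' + R2) = 35.5 × 3.11/(8.040 + 3.11) = 9.902 mV.

V_th ≈ 9.90 mV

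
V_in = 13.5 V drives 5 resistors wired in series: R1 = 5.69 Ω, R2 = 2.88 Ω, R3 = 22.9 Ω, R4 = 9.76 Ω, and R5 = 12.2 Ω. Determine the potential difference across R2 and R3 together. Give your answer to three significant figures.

Series total: ΣR = 5.69 + 2.88 + 22.9 + 9.76 + 12.2 = 53.43 Ω.
R_{R2..R3} = 2.88 + 22.9 = 25.78 Ω.
Voltage divider: V = V_in · (25.78 / 53.43) = 13.5 × 0.4825 = 6.514 V.

V ≈ 6.51 V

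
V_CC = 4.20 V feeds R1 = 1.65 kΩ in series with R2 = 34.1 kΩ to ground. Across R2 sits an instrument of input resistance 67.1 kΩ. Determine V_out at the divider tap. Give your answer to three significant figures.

First combine the lower leg with the load: R2 ‖ R_L = 22.61 kΩ.
Now apply the divider: V_out = 4.20 × 0.9320 = 3.914 V.
(Unloaded it would be 4.01 V; the load pulls it down.)

V_out ≈ 3.91 V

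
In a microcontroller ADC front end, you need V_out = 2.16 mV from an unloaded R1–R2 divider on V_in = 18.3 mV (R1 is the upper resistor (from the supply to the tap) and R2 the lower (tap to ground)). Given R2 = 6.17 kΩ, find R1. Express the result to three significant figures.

R1 ≈ 46.1 kΩ

Required fraction k = V_out/V_in = 0.1180.
So R1 = R2 · (V_in/V_out − 1) = 6.17 × (18.3/2.16 − 1) = 6.17 × 7.472 = 46.10 kΩ.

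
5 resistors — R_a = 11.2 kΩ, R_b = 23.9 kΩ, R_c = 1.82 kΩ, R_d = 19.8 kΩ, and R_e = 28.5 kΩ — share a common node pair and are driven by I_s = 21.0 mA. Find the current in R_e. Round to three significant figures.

I ≈ 0.962 mA

ΣG = 1/11.2 + 1/23.9 + 1/1.82 + 1/19.8 + 1/28.5 = 0.7662.
R_e takes the fraction G_k/ΣG = 0.03509/0.7662 = 0.04580, so I = 21.0 × 0.04580 = 0.9617 mA.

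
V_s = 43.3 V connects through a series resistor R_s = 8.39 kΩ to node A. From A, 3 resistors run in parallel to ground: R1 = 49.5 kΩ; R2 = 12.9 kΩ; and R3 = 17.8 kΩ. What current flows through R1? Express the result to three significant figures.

I ≈ 0.382 mA

Combine the parallel branches: R_p = (1/49.5 + 1/12.9 + 1/17.8)⁻¹ = 6.498 kΩ.
V_A = 43.3 × 6.498/14.89 = 18.90 V.
I(R1) = V_A / R1 = 18.90/49.5 = 0.3818 mA.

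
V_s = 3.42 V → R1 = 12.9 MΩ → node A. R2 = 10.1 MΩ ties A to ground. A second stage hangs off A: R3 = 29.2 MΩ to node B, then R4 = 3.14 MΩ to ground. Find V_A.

V_A ≈ 1.28 V

Node A sees R2 in parallel with the series input of stage 2, R3 + R4 = 32.34 MΩ.
R2 ‖ (R3+R4) = 7.696 MΩ.
V_A = 3.42 × 7.696/(12.9 + 7.696) = 1.278 V.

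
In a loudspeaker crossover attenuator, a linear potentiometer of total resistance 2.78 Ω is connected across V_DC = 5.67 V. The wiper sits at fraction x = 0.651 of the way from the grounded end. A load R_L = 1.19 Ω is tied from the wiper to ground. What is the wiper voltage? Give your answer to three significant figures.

V_out ≈ 2.41 V

Lower segment x·R_p = 1.810 Ω; upper segment (1−x)·R_p = 0.9702 Ω.
Lower segment in parallel with the load: 1.810 ‖ 1.19 = 0.7179 Ω.
Then V_out = V_DC · 0.7179/(0.9702 + 0.7179) = 2.411 V.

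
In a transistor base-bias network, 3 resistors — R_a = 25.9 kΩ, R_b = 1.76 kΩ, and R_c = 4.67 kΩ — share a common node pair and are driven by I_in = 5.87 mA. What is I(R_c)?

I ≈ 1.53 mA

Total conductance ΣG = 1/25.9 + 1/1.76 + 1/4.67 = 0.8209 (units of 1/kΩ).
Current divider: I(R_c) = I_in · G_k/ΣG = 5.87 × (0.2141/0.8209) = 5.87 × 0.2608 = 1.531 mA.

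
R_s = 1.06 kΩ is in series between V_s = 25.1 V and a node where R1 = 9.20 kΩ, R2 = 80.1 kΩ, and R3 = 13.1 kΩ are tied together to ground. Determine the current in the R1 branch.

Parallel bank: R_p = 1/(1/9.20 + 1/80.1 + 1/13.1) = 5.063 kΩ.
V_A = 25.1 × 5.063/6.123 = 20.75 V.
I(R1) = V_A / R1 = 20.75/9.20 = 2.256 mA.
(Equivalently: I_total = 4.099 mA, then current-divider fraction G_k/ΣG = 0.5503.)

I ≈ 2.26 mA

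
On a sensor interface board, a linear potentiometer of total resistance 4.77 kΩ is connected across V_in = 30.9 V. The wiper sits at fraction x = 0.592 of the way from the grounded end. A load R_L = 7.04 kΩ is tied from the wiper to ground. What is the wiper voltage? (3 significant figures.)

Split the track: R_lower = x·R_p = 2.824 kΩ, R_upper = (1−x)·R_p = 1.946 kΩ.
Lower segment in parallel with the load: 2.824 ‖ 7.04 = 2.015 kΩ.
Loaded-divider output: V_out = 30.9 × 0.5087 = 15.72 V.

V_out ≈ 15.7 V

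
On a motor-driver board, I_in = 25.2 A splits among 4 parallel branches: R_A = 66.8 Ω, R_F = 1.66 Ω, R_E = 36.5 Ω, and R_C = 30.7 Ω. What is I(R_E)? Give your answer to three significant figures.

I ≈ 1.02 A

Total conductance ΣG = 1/66.8 + 1/1.66 + 1/36.5 + 1/30.7 = 0.6774 (units of 1/Ω).
R_E takes the fraction G_k/ΣG = 0.02740/0.6774 = 0.04045, so I = 25.2 × 0.04045 = 1.019 A.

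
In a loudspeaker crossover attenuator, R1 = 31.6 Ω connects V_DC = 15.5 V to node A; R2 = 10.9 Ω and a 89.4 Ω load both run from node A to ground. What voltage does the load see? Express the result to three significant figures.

R2 ‖ R_L = (10.9 × 89.4)/(10.9 + 89.4) = 9.715 Ω.
Now apply the divider: V_out = 15.5 × 0.2352 = 3.645 V.
(Unloaded it would be 3.98 V; the load pulls it down.)

V_out ≈ 3.64 V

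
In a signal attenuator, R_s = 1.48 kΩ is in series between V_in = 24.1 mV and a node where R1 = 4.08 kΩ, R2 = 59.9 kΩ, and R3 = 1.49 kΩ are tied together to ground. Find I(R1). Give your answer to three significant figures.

I ≈ 2.48 µA

Parallel bank: R_p = 1/(1/4.08 + 1/59.9 + 1/1.49) = 1.072 kΩ.
Node voltage V_A = V_in · R_p/(R_s + R_p) = 24.1 × 0.4200 = 10.12 mV.
I(R1) = V_A / R1 = 10.12/4.08 = 2.481 µA.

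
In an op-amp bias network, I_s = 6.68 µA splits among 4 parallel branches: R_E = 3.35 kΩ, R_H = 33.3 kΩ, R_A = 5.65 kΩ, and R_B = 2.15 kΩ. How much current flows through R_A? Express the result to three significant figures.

I ≈ 1.22 µA

Conductances: ΣG = 1/3.35 + 1/33.3 + 1/5.65 + 1/2.15 = 0.9706 (1/kΩ).
R_A takes the fraction G_k/ΣG = 0.1770/0.9706 = 0.1823, so I = 6.68 × 0.1823 = 1.218 µA.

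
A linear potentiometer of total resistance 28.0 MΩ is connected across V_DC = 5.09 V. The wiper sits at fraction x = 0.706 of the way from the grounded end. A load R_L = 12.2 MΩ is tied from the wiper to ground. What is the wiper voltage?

V_out ≈ 2.43 V

Split the track: R_lower = x·R_p = 19.77 MΩ, R_upper = (1−x)·R_p = 8.232 MΩ.
Lower segment in parallel with the load: 19.77 ‖ 12.2 = 7.544 MΩ.
Then V_out = V_DC · 7.544/(8.232 + 7.544) = 2.434 V.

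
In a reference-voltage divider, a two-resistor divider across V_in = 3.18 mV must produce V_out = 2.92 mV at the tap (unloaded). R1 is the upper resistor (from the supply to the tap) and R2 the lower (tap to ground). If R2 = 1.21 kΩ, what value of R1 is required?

R1 ≈ 0.108 kΩ

The divider ratio is R2/(R1+R2) = 2.92/3.18 = 0.9182.
So R1 = R2 · (V_in/V_out − 1) = 1.21 × (3.18/2.92 − 1) = 1.21 × 0.08904 = 0.1077 kΩ.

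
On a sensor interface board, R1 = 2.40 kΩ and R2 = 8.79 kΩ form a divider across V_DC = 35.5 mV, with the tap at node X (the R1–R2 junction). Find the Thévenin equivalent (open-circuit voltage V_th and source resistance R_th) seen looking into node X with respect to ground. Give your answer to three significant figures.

V_th ≈ 27.9 mV, R_th ≈ 1.89 kΩ

V_th is the unloaded tap voltage: V_DC · R2/(R1+R2) = 35.5 × 0.7855 = 27.89 mV.
Looking into X with the source shorted: R_th = R1·R2/(R1+R2) = 2.400 × 8.79/11.19 = 1.885 kΩ.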